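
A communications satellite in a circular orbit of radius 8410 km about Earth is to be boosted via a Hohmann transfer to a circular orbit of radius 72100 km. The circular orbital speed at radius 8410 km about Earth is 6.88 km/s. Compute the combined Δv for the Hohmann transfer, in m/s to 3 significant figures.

Δv = 3600 m/s

From the circular-orbit relation v² = μ/r at r = 8410 km: μ = v²r = (6.88)² × 8410 = 3.98082×10^5 km³/s².
Semi-major axis of the transfer orbit: a_t = (8410 + 72100)/2 = 40255 km.
Circular speed at r₁: v₁ = √(μ/r₁) = √(3.98082×10^5/8410) = 6.8800 km/s.
Transfer-orbit speed at r₁ (vis-viva): v_p = √[μ(2/r₁ − 1/a_t)] = 9.2076 km/s.
First burn Δv₁ = |v_p − v₁| = 2.3276 km/s.
At r₂, v₂ = √(μ/r₂) = 2.3497 km/s.
Transfer-orbit speed at r₂: v_a = √[μ(2/r₂ − 1/a_t)] = 1.0740 km/s.
Second burn Δv₂ = |v₂ − v_a| = 1.2757 km/s.
Total Δv = Δv₁ + Δv₂ = 3.603 km/s.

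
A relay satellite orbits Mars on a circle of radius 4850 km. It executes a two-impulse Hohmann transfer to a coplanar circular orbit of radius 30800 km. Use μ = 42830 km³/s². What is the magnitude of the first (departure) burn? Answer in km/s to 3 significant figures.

Δv₁ = 0.935 km/s

Transfer-ellipse semi-major axis a_t = (r₁ + r₂)/2 = (4850 + 30800)/2 = 17825 km.
On the circular orbit at r = 4850 km, v_c = √(μ/r) = 2.9717 km/s.
Vis-viva on the transfer ellipse at r = 4850 km gives v_t = √[μ(2/r − 1/a_t)] = 3.9063 km/s.
Δv₁ = |v_t − v_c| = |3.9063 − 2.9717| = 0.9346 km/s.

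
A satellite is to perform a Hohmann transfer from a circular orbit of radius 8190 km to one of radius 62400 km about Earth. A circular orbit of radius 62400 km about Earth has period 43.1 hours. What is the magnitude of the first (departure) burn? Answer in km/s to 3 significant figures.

Δv₁ = 2.30 km/s

From Kepler's third law T² = 4π²r³/μ at r = 62400 km, T = 43.1 hours = 43.1 × 3600 s = 1.5516×10^5 s: μ = 4π²r³/T² = 3.98432×10^5 km³/s².
Semi-major axis of the transfer orbit: a_t = (8190 + 62400)/2 = 35295 km.
Circular speed at r = 8190 km: v_c = √(μ/r) = 6.975 km/s.
Transfer-orbit speed at the same r (vis-viva, a = a_t): v_t = √[μ(2/r − 1/a_t)] = 9.274 km/s.
Δv₁ = |v_t − v_c| = |9.274 − 6.975| = 2.299 km/s.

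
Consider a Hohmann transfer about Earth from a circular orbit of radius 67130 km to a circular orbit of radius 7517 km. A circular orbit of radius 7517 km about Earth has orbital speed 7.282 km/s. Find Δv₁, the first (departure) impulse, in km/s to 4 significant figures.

Δv₁ = 1.343 km/s

From the circular-orbit relation v² = μ/r at r = 7517 km: μ = v²r = (7.282)² × 7517 = 3.98608×10^5 km³/s².
Transfer-ellipse semi-major axis a_t = (r₁ + r₂)/2 = (67130 + 7517)/2 = 37323.5 km.
On the circular orbit at r = 67130 km, v_c = √(μ/r) = 2.437 km/s.
Vis-viva on the transfer ellipse at r = 67130 km gives v_t = √[μ(2/r − 1/a_t)] = 1.094 km/s.
Δv₁ = |v_t − v_c| = |1.094 − 2.437| = 1.343 km/s.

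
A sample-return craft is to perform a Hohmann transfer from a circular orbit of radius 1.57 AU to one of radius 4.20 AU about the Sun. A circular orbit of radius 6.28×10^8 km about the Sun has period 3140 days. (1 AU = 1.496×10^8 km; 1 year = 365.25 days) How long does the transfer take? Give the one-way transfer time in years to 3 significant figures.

From Kepler's third law T² = 4π²r³/μ at r = 6.28×10^8 km, T = 3140 days = 3140 × 86400 s = 2.71296×10^8 s: μ = 4π²r³/T² = 1.32847×10^11 km³/s².
In km: r₁ = 1.57 × 1.496×10^8 = 2.34872×10^8 km; r₂ = 4.20 × 1.496×10^8 = 6.2832×10^8 km.
The Hohmann ellipse has a_t = (r₁ + r₂)/2 = 4.31596×10^8 km.
By Kepler's third law the transfer-orbit period is T = 2π√(a_t³/μ), so t = T/2 = 7.728×10^7 s.
Converting: 7.728×10^7 s ÷ 3.15576×10^7 s/year (365.25 × 86400) = 2.45 years.

t = 2.45 years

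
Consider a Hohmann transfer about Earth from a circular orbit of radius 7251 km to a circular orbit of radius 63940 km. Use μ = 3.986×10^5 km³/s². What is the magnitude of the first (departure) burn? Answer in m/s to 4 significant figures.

Δv₁ = 2523 m/s

The Hohmann ellipse has a_t = (r₁ + r₂)/2 = 35595.5 km.
On the circular orbit at r = 7251 km, v_c = √(μ/r) = 7.414 km/s.
Vis-viva on the transfer ellipse at r = 7251 km gives v_t = √[μ(2/r − 1/a_t)] = 9.937 km/s.
Δv₁ = |v_t − v_c| = |9.937 − 7.414| = 2.523 km/s.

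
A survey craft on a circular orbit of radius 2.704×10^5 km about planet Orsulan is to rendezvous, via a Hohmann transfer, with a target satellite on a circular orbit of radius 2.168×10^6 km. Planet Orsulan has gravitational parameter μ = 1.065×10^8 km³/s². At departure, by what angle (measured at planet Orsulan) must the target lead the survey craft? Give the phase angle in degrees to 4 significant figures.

φ = 104.1°

Transfer-ellipse semi-major axis a_t = (r₁ + r₂)/2 = (2.704×10^5 + 2.168×10^6)/2 = 1.2192×10^6 km.
The half-period of the transfer ellipse is t = π√(a_t³/μ) = 4.098×10^5 s.
The target's mean motion on its circular orbit is ω₂ = √(μ/r₂³) = 3.233×10^-6 rad/s.
Angle swept by the target during transfer: ω₂·t = 1.3249 rad = 75.91°.
Arrival is 180° from departure on the ellipse, so φ = 180° − 75.91° = 104.1°.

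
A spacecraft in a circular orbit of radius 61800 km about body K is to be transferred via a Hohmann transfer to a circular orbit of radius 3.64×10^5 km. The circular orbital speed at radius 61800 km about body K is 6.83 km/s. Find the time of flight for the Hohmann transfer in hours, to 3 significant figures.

From the circular-orbit relation v² = μ/r at r = 61800 km: μ = v²r = (6.83)² × 61800 = 2.88290×10^6 km³/s².
The Hohmann ellipse has a_t = (r₁ + r₂)/2 = 2.129×10^5 km.
Half the transfer-orbit period gives t = π√(a_t³/μ) = 1.818×10^5 s.
Converting: 1.818×10^5 s ÷ 3600 s/hour = 50.5 hours.

t = 50.5 hours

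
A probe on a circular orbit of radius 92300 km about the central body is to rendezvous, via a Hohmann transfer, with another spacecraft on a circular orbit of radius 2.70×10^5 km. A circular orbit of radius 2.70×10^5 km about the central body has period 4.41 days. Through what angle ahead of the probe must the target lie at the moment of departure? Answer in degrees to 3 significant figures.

From Kepler's third law T² = 4π²r³/μ at r = 2.70×10^5 km, T = 4.41 days = 4.41 × 86400 s = 3.81024×10^5 s: μ = 4π²r³/T² = 5.35237×10^6 km³/s².
Semi-major axis of the transfer orbit: a_t = (92300 + 2.700×10^5)/2 = 1.8115×10^5 km.
The half-period of the transfer ellipse is t = π√(a_t³/μ) = 1.047×10^5 s.
The target's mean motion on its circular orbit is ω₂ = √(μ/r₂³) = 1.649×10^-5 rad/s.
Angle swept by the target during transfer: ω₂·t = 1.7265 rad = 98.92°.
Arrival is 180° from departure on the ellipse, so φ = 180° − 98.92° = 81.1°.

φ = 81.1°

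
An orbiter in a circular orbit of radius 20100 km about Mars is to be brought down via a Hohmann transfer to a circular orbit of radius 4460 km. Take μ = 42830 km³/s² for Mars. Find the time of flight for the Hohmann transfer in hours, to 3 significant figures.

Transfer-ellipse semi-major axis a_t = (r₁ + r₂)/2 = (20100 + 4460)/2 = 12280 km.
Half the transfer-orbit period gives t = π√(a_t³/μ) = 20660 s.
Converting: 20660 s ÷ 3600 s/hour = 5.74 hours.

t = 5.74 hours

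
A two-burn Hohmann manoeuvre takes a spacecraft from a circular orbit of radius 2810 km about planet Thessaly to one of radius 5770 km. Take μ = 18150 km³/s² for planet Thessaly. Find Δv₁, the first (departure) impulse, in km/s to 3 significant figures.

The Hohmann ellipse has a_t = (r₁ + r₂)/2 = 4290 km.
On the circular orbit at r = 2810 km, v_c = √(μ/r) = 2.541 km/s.
Vis-viva on the transfer ellipse at r = 2810 km gives v_t = √[μ(2/r − 1/a_t)] = 2.947 km/s.
Δv₁ = |v_t − v_c| = |2.947 − 2.541| = 0.4060 km/s.

Δv₁ = 0.406 km/s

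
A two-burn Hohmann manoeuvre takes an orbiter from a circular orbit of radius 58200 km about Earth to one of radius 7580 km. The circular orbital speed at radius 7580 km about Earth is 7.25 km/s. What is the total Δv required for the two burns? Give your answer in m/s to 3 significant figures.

Δv = 3750 m/s

From the circular-orbit relation v² = μ/r at r = 7580 km: μ = v²r = (7.25)² × 7580 = 3.98424×10^5 km³/s².
Semi-major axis of the transfer orbit: a_t = (58200 + 7580)/2 = 32890 km.
Circular speed at r₁: v₁ = √(μ/r₁) = √(3.98424×10^5/58200) = 2.61644 km/s.
On the transfer ellipse at r₁, vis-viva gives v_a = √[μ(2/r₁ − 1/a_t)] = 1.25607 km/s.
First burn Δv₁ = |v_a − v₁| = 1.3604 km/s.
At r₂, v₂ = √(μ/r₂) = 7.2500 km/s.
Transfer-orbit speed at r₂: v_p = √[μ(2/r₂ − 1/a_t)] = 9.6442 km/s.
Second burn Δv₂ = |v₂ − v_p| = 2.3942 km/s.
Δv = Δv₁ + Δv₂ = 1.3604 + 2.3942 = 3.755 km/s.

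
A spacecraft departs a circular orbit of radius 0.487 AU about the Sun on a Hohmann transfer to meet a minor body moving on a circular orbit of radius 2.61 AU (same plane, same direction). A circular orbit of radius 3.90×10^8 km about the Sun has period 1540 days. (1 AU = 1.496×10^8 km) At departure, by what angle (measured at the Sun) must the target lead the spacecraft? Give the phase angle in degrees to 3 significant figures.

From Kepler's third law T² = 4π²r³/μ at r = 3.90×10^8 km, T = 1540 days = 1540 × 86400 s = 1.33056×10^8 s: μ = 4π²r³/T² = 1.32277×10^11 km³/s².
In km: r₁ = 0.487 × 1.496×10^8 = 7.28552×10^7 km; r₂ = 2.61 × 1.496×10^8 = 3.90456×10^8 km.
Transfer-ellipse semi-major axis a_t = (r₁ + r₂)/2 = (7.28552×10^7 + 3.90456×10^8)/2 = 2.316556×10^8 km.
Transfer time t = π√(a_t³/μ) = 3.0456×10^7 s.
Target angular speed ω₂ = √(μ/r₂³) = 4.7139×10^-8 rad/s.
Angle swept by the target during transfer: ω₂·t = 1.4357 rad = 82.26°.
The spacecraft traverses 180° on the transfer ellipse, so the target must lead by 180° − 82.26° = 97.7°.

φ = 97.7°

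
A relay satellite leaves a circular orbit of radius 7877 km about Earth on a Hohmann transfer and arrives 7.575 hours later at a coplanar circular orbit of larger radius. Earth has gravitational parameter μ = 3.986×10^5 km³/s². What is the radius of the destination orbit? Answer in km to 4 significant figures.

r₂ = 54290 km

Transfer time t = 7.575 hours = 27270 s, and t = π√(a_t³/μ).
So a_t = (μ t²/π²)^(1/3) = (3.986×10^5 × (27270)² / π²)^(1/3) = 31084 km.
Since a_t = (r₁ + r₂)/2, r₂ = 2a_t − r₁ = 2×31084 − 7877 = 54291 km.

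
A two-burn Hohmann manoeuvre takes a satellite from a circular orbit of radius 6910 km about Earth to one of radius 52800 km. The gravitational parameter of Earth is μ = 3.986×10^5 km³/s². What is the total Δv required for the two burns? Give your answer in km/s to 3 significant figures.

Δv = 3.93 km/s

Semi-major axis of the transfer orbit: a_t = (6910 + 52800)/2 = 29855 km.
Circular speed at r₁: v₁ = √(μ/r₁) = √(3.986×10^5/6910) = 7.595 km/s.
On the transfer ellipse at r₁, vis-viva gives v_p = √[μ(2/r₁ − 1/a_t)] = 10.10 km/s.
First burn Δv₁ = |v_p − v₁| = 2.505 km/s.
At r₂, v₂ = √(μ/r₂) = 2.748 km/s.
Transfer-orbit speed at r₂: v_a = √[μ(2/r₂ − 1/a_t)] = 1.322 km/s.
Second burn Δv₂ = |v₂ − v_a| = 1.426 km/s.
Δv = Δv₁ + Δv₂ = 2.505 + 1.426 = 3.931 km/s.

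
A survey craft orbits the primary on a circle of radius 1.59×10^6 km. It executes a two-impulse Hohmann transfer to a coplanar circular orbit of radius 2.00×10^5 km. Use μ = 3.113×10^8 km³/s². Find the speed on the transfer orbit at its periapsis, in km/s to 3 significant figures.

v = 52.6 km/s

The Hohmann ellipse has a_t = (r₁ + r₂)/2 = 8.950×10^5 km.
At periapsis, r = 2.000×10^5 km.
Vis-viva: v = √[μ(2/r − 1/a_t)] = √[3.113×10^8 × (2/2.000×10^5 − 1/8.950×10^5)] = 52.58 km/s.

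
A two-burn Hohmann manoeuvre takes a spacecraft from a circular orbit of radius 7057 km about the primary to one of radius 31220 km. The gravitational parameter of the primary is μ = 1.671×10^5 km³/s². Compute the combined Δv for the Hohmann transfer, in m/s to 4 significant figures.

Semi-major axis of the transfer orbit: a_t = (7057 + 31220)/2 = 19138.5 km.
At r₁ the circular-orbit speed is v₁ = √(μ/r₁) = 4.866 km/s.
Transfer-orbit speed at r₁ (v² = μ(2/r − 1/a)): v_p = √[μ(2/r₁ − 1/a_t)] = 6.215 km/s.
First burn Δv₁ = |v_p − v₁| = 1.349 km/s.
Circular speed at r₂: v₂ = √(μ/r₂) = 2.3135 km/s.
Transfer-orbit speed at r₂: v_a = √[μ(2/r₂ − 1/a_t)] = 1.4048 km/s.
Second burn Δv₂ = |v₂ − v_a| = 0.9087 km/s.
Total Δv = Δv₁ + Δv₂ = 2.258 km/s.

Δv = 2258 m/s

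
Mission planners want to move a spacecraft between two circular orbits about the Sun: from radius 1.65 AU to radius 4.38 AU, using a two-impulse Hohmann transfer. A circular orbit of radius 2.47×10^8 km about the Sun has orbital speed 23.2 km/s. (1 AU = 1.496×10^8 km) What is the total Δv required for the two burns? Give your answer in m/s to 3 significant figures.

From the circular-orbit relation v² = μ/r at r = 2.47×10^8 km: μ = v²r = (23.2)² × 2.47×10^8 = 1.32945×10^11 km³/s².
In km: r₁ = 1.65 × 1.496×10^8 = 2.4684×10^8 km; r₂ = 4.38 × 1.496×10^8 = 6.55248×10^8 km.
The Hohmann ellipse has a_t = (r₁ + r₂)/2 = 4.51044×10^8 km.
At r₁ the circular-orbit speed is v₁ = √(μ/r₁) = 23.208 km/s.
Transfer-orbit speed at r₁ (vis-viva): v_p = √[μ(2/r₁ − 1/a_t)] = 27.972 km/s.
First burn Δv₁ = |v_p − v₁| = 4.764 km/s.
At r₂, v₂ = √(μ/r₂) = 14.244 km/s.
Transfer-orbit speed at r₂: v_a = √[μ(2/r₂ − 1/a_t)] = 10.537 km/s.
Second burn Δv₂ = |v₂ − v_a| = 3.707 km/s.
Δv = Δv₁ + Δv₂ = 4.764 + 3.707 = 8.471 km/s.

Δv = 8470 m/s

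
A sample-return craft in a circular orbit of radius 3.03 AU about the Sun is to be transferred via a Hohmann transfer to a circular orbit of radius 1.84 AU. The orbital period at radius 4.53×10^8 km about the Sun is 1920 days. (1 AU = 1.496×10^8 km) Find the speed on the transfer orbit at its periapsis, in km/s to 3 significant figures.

v = 24.6 km/s

From Kepler's third law T² = 4π²r³/μ at r = 4.53×10^8 km, T = 1920 days = 1920 × 86400 s = 1.65888×10^8 s: μ = 4π²r³/T² = 1.33360×10^11 km³/s².
In km: r₁ = 3.03 × 1.496×10^8 = 4.53288×10^8 km; r₂ = 1.84 × 1.496×10^8 = 2.75264×10^8 km.
Semi-major axis of the transfer orbit: a_t = (4.53288×10^8 + 2.75264×10^8)/2 = 3.64276×10^8 km.
At periapsis, r = 2.75264×10^8 km.
Applying v² = μ(2/r − 1/a_t): v = 24.55 km/s.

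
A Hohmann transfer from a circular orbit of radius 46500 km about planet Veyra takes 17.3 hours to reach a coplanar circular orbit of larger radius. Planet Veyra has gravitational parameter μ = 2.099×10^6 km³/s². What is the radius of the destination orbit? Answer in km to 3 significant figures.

Transfer time t = 17.3 hours = 62280 s, and t = π√(a_t³/μ).
So a_t = (μ t²/π²)^(1/3) = (2.099×10^6 × (62280)² / π²)^(1/3) = 93786 km.
Since a_t = (r₁ + r₂)/2, r₂ = 2a_t − r₁ = 2×93786 − 46500 = 1.41072×10^5 km.

r₂ = 1.41×10^5 km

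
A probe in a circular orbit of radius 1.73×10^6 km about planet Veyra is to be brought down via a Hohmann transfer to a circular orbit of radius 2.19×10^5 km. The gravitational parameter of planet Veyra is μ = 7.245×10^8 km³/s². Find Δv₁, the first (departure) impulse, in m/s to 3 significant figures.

The Hohmann ellipse has a_t = (r₁ + r₂)/2 = 9.745×10^5 km.
Circular speed at r = 1.730×10^6 km: v_c = √(μ/r) = 20.46 km/s.
Transfer-orbit speed at the same r (vis-viva, a = a_t): v_t = √[μ(2/r − 1/a_t)] = 9.701 km/s.
Δv₁ = |v_t − v_c| = |9.701 − 20.46| = 10.76 km/s.

Δv₁ = 10800 m/s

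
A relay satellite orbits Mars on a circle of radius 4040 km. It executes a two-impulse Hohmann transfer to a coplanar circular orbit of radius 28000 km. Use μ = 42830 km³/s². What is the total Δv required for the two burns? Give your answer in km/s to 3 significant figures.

Semi-major axis of the transfer orbit: a_t = (4040 + 28000)/2 = 16020 km.
Circular speed at r₁: v₁ = √(μ/r₁) = √(42830/4040) = 3.2560 km/s.
On the transfer ellipse at r₁, vis-viva gives v_p = √[μ(2/r₁ − 1/a_t)] = 4.3046 km/s.
First burn Δv₁ = |v_p − v₁| = 1.0486 km/s.
Circular speed at r₂: v₂ = √(μ/r₂) = 1.23679 km/s.
Transfer-orbit speed at r₂: v_a = √[μ(2/r₂ − 1/a_t)] = 0.621090 km/s.
Second burn Δv₂ = |v₂ − v_a| = 0.61570 km/s.
Δv = Δv₁ + Δv₂ = 1.0486 + 0.61570 = 1.664 km/s.

Δv = 1.66 km/s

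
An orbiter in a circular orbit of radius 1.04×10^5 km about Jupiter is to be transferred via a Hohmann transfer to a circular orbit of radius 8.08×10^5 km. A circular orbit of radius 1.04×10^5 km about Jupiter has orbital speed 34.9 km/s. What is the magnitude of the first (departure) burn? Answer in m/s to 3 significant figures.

From the circular-orbit relation v² = μ/r at r = 1.04×10^5 km: μ = v²r = (34.9)² × 1.04×10^5 = 1.26673×10^8 km³/s².
Transfer-ellipse semi-major axis a_t = (r₁ + r₂)/2 = (1.040×10^5 + 8.080×10^5)/2 = 4.560×10^5 km.
On the circular orbit at r = 1.040×10^5 km, v_c = √(μ/r) = 34.90 km/s.
Vis-viva on the transfer ellipse at r = 1.040×10^5 km gives v_t = √[μ(2/r − 1/a_t)] = 46.46 km/s.
Δv₁ = |v_t − v_c| = |46.46 − 34.90| = 11.56 km/s.

Δv₁ = 11600 m/s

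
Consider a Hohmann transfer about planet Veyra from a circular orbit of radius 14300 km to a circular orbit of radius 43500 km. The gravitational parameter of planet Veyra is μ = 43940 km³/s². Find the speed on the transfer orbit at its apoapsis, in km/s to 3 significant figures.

The Hohmann ellipse has a_t = (r₁ + r₂)/2 = 28900 km.
The apoapsis of the transfer ellipse is at r = 43500 km.
From the vis-viva equation, v = √[μ(2/r − 1/a_t)] = 0.7070 km/s.

v = 0.707 km/s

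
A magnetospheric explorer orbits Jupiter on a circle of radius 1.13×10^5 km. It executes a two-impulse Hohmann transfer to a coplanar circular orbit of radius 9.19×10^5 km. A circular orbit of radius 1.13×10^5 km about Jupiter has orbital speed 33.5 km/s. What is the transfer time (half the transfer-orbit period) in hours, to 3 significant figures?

t = 28.7 hours

From the circular-orbit relation v² = μ/r at r = 1.13×10^5 km: μ = v²r = (33.5)² × 1.13×10^5 = 1.26814×10^8 km³/s².
The Hohmann ellipse has a_t = (r₁ + r₂)/2 = 5.160×10^5 km.
Half the transfer-orbit period gives t = π√(a_t³/μ) = 1.034×10^5 s.
Converting: 1.034×10^5 s ÷ 3600 s/hour = 28.7 hours.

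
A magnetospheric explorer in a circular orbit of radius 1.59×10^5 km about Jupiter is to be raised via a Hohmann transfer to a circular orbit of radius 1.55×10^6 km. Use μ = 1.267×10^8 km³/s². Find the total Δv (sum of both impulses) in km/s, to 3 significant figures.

Semi-major axis of the transfer orbit: a_t = (1.590×10^5 + 1.550×10^6)/2 = 8.545×10^5 km.
Circular speed at r₁: v₁ = √(μ/r₁) = √(1.267×10^8/1.590×10^5) = 28.23 km/s.
Transfer-orbit speed at r₁ (v² = μ(2/r − 1/a)): v_p = √[μ(2/r₁ − 1/a_t)] = 38.02 km/s.
First burn Δv₁ = |v_p − v₁| = 9.790 km/s.
Circular speed at r₂: v₂ = √(μ/r₂) = 9.041 km/s.
Transfer-orbit speed at r₂: v_a = √[μ(2/r₂ − 1/a_t)] = 3.900 km/s.
Second burn Δv₂ = |v₂ − v_a| = 5.141 km/s.
Δv = Δv₁ + Δv₂ = 9.790 + 5.141 = 14.93 km/s.

Δv = 14.9 km/s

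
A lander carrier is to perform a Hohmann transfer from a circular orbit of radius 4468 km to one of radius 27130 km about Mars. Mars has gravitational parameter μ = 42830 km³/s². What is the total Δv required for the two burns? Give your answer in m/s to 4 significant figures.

Δv = 1549 m/s

Transfer-ellipse semi-major axis a_t = (r₁ + r₂)/2 = (4468 + 27130)/2 = 15799 km.
At r₁ the circular-orbit speed is v₁ = √(μ/r₁) = 3.0961 km/s.
On the transfer ellipse at r₁, vis-viva equation gives v_p = √[μ(2/r₁ − 1/a_t)] = 4.0572 km/s.
First burn Δv₁ = |v_p − v₁| = 0.9611 km/s.
At r₂, v₂ = √(μ/r₂) = 1.2565 km/s.
Transfer-orbit speed at r₂: v_a = √[μ(2/r₂ − 1/a_t)] = 0.66818 km/s.
Second burn Δv₂ = |v₂ − v_a| = 0.5883 km/s.
Total Δv = Δv₁ + Δv₂ = 1.549 km/s.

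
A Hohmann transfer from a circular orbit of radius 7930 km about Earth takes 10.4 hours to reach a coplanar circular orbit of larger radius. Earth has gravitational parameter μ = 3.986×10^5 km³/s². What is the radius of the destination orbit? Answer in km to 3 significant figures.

Transfer time t = 10.4 hours = 37440 s, and t = π√(a_t³/μ).
So a_t = (μ t²/π²)^(1/3) = (3.986×10^5 × (37440)² / π²)^(1/3) = 38398 km.
Since a_t = (r₁ + r₂)/2, r₂ = 2a_t − r₁ = 2×38398 − 7930 = 68866 km.

r₂ = 68900 km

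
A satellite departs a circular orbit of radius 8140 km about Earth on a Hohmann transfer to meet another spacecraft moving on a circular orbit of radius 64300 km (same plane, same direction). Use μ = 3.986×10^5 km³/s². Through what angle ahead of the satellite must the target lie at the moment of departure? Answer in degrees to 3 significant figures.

Transfer-ellipse semi-major axis a_t = (r₁ + r₂)/2 = (8140 + 64300)/2 = 36220 km.
Transfer time t = π√(a_t³/μ) = 34301 s.
The target's mean motion on its circular orbit is ω₂ = √(μ/r₂³) = 3.8722×10^-5 rad/s.
Angle swept by the target during transfer: ω₂·t = 1.3282 rad = 76.10°.
The satellite traverses 180° on the transfer ellipse, so the target must lead by 180° − 76.10° = 104°.

φ = 104°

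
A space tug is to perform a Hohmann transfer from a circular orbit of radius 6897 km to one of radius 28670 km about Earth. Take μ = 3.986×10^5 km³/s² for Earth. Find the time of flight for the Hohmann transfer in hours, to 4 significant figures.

t = 3.278 hours

Semi-major axis of the transfer orbit: a_t = (6897 + 28670)/2 = 17783.5 km.
Transfer time t = π√(a_t³/μ) = π√((17783.5)³ / 3.986×10^5) = 11800 s.
Converting: 11800 s ÷ 3600 s/hour = 3.278 hours.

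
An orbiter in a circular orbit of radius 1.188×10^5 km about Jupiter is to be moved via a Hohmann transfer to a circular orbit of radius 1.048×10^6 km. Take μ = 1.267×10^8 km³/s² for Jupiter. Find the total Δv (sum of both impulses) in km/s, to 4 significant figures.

Δv = 17.15 km/s

Transfer-ellipse semi-major axis a_t = (r₁ + r₂)/2 = (1.188×10^5 + 1.048×10^6)/2 = 5.834×10^5 km.
Circular speed at r₁: v₁ = √(μ/r₁) = √(1.267×10^8/1.188×10^5) = 32.657 km/s.
On the transfer ellipse at r₁, vis-viva gives v_p = √[μ(2/r₁ − 1/a_t)] = 43.770 km/s.
First burn Δv₁ = |v_p − v₁| = 11.113 km/s.
Circular speed at r₂: v₂ = √(μ/r₂) = 10.9953 km/s.
Transfer-orbit speed at r₂: v_a = √[μ(2/r₂ − 1/a_t)] = 4.96172 km/s.
Second burn Δv₂ = |v₂ − v_a| = 6.0336 km/s.
Total Δv = Δv₁ + Δv₂ = 17.15 km/s.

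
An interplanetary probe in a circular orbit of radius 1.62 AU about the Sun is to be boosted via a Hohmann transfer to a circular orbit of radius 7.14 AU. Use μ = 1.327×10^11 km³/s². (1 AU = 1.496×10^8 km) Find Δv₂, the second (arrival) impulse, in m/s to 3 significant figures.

In km: r₁ = 1.62 × 1.496×10^8 = 2.42352×10^8 km; r₂ = 7.14 × 1.496×10^8 = 1.068144×10^9 km.
The Hohmann ellipse has a_t = (r₁ + r₂)/2 = 6.55248×10^8 km.
On the circular orbit at r = 1.068144×10^9 km, v_c = √(μ/r) = 11.146 km/s.
Vis-viva on the transfer ellipse at r = 1.068144×10^9 km gives v_t = √[μ(2/r − 1/a_t)] = 6.7786 km/s.
Δv₂ = |v_t − v_c| = |6.7786 − 11.146| = 4.367 km/s.

Δv₂ = 4370 m/s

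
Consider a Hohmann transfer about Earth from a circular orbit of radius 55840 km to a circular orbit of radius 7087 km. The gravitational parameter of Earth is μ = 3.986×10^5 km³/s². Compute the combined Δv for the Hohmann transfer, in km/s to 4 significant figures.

The Hohmann ellipse has a_t = (r₁ + r₂)/2 = 31463.5 km.
At r₁ the circular-orbit speed is v₁ = √(μ/r₁) = 2.672 km/s.
Transfer-orbit speed at r₁ (vis-viva equation): v_a = √[μ(2/r₁ − 1/a_t)] = 1.268 km/s.
First burn Δv₁ = |v_a − v₁| = 1.404 km/s.
Circular speed at r₂: v₂ = √(μ/r₂) = 7.500 km/s.
Transfer-orbit speed at r₂: v_p = √[μ(2/r₂ − 1/a_t)] = 9.991 km/s.
Second burn Δv₂ = |v₂ − v_p| = 2.491 km/s.
Δv = Δv₁ + Δv₂ = 1.404 + 2.491 = 3.895 km/s.

Δv = 3.895 km/s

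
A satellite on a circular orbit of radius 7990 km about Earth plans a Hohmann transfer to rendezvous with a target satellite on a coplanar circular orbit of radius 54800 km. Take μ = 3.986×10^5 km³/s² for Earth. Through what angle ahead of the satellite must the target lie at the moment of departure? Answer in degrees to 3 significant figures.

φ = 102°

The Hohmann ellipse has a_t = (r₁ + r₂)/2 = 31395 km.
Transfer time t = π√(a_t³/μ) = 27680 s.
Target angular speed ω₂ = √(μ/r₂³) = 4.9215×10^-5 rad/s.
Angle swept by the target during transfer: ω₂·t = 1.3623 rad = 78.05°.
Arrival is 180° from departure on the ellipse, so φ = 180° − 78.05° = 102°.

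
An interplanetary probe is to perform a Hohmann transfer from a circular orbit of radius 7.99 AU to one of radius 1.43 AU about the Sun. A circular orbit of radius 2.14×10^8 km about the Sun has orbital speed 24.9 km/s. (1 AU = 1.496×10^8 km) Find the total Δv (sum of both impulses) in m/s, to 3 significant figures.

From the circular-orbit relation v² = μ/r at r = 2.14×10^8 km: μ = v²r = (24.9)² × 2.14×10^8 = 1.32682×10^11 km³/s².
In km: r₁ = 7.99 × 1.496×10^8 = 1.195304×10^9 km; r₂ = 1.43 × 1.496×10^8 = 2.13928×10^8 km.
Transfer-ellipse semi-major axis a_t = (r₁ + r₂)/2 = (1.195304×10^9 + 2.13928×10^8)/2 = 7.04616×10^8 km.
Circular speed at r₁: v₁ = √(μ/r₁) = √(1.32682×10^11/1.195304×10^9) = 10.53579 km/s.
Transfer-orbit speed at r₁ (vis-viva): v_a = √[μ(2/r₁ − 1/a_t)] = 5.805299 km/s.
First burn Δv₁ = |v_a − v₁| = 4.730 km/s.
At r₂, v₂ = √(μ/r₂) = 24.9042 km/s.
Transfer-orbit speed at r₂: v_p = √[μ(2/r₂ − 1/a_t)] = 32.4366 km/s.
Second burn Δv₂ = |v₂ − v_p| = 7.532 km/s.
Total Δv = Δv₁ + Δv₂ = 12.26 km/s.

Δv = 12300 m/s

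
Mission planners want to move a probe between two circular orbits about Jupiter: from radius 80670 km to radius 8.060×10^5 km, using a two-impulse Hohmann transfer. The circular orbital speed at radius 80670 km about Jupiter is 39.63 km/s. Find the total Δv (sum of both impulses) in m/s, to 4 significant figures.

Δv = 20990 m/s

From the circular-orbit relation v² = μ/r at r = 80670 km: μ = v²r = (39.63)² × 80670 = 1.26695×10^8 km³/s².
Transfer-ellipse semi-major axis a_t = (r₁ + r₂)/2 = (80670 + 8.060×10^5)/2 = 4.43335×10^5 km.
Circular speed at r₁: v₁ = √(μ/r₁) = √(1.26695×10^8/80670) = 39.63 km/s.
Transfer-orbit speed at r₁ (vis-viva): v_p = √[μ(2/r₁ − 1/a_t)] = 53.43 km/s.
First burn Δv₁ = |v_p − v₁| = 13.80 km/s.
Circular speed at r₂: v₂ = √(μ/r₂) = 12.5375 km/s.
Transfer-orbit speed at r₂: v_a = √[μ(2/r₂ − 1/a_t)] = 5.34814 km/s.
Second burn Δv₂ = |v₂ − v_a| = 7.189 km/s.
Δv = Δv₁ + Δv₂ = 13.80 + 7.189 = 20.99 km/s.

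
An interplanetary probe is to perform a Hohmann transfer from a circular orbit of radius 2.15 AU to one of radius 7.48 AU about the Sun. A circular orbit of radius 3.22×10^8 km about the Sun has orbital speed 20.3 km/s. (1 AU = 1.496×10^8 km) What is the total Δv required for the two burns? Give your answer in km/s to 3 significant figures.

Δv = 8.62 km/s

From the circular-orbit relation v² = μ/r at r = 3.22×10^8 km: μ = v²r = (20.3)² × 3.22×10^8 = 1.32693×10^11 km³/s².
In km: r₁ = 2.15 × 1.496×10^8 = 3.2164×10^8 km; r₂ = 7.48 × 1.496×10^8 = 1.119008×10^9 km.
The Hohmann ellipse has a_t = (r₁ + r₂)/2 = 7.20324×10^8 km.
At r₁ the circular-orbit speed is v₁ = √(μ/r₁) = 20.3114 km/s.
Transfer-orbit speed at r₁ (vis-viva equation): v_p = √[μ(2/r₁ − 1/a_t)] = 25.3158 km/s.
First burn Δv₁ = |v_p − v₁| = 5.004 km/s.
Circular speed at r₂: v₂ = √(μ/r₂) = 10.89 km/s.
Transfer-orbit speed at r₂: v_a = √[μ(2/r₂ − 1/a_t)] = 7.277 km/s.
Second burn Δv₂ = |v₂ − v_a| = 3.613 km/s.
Total Δv = Δv₁ + Δv₂ = 8.617 km/s.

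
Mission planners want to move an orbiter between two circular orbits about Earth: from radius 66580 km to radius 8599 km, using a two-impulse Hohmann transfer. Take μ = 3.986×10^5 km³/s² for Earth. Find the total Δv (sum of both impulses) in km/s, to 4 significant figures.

Δv = 3.529 km/s

Semi-major axis of the transfer orbit: a_t = (66580 + 8599)/2 = 37589.5 km.
Circular speed at r₁: v₁ = √(μ/r₁) = √(3.986×10^5/66580) = 2.4468 km/s.
On the transfer ellipse at r₁, v² = μ(2/r − 1/a) gives v_a = √[μ(2/r₁ − 1/a_t)] = 1.1703 km/s.
First burn Δv₁ = |v_a − v₁| = 1.2765 km/s.
Circular speed at r₂: v₂ = √(μ/r₂) = 6.80839 km/s.
Transfer-orbit speed at r₂: v_p = √[μ(2/r₂ − 1/a_t)] = 9.06115 km/s.
Second burn Δv₂ = |v₂ − v_p| = 2.2528 km/s.
Δv = Δv₁ + Δv₂ = 1.2765 + 2.2528 = 3.529 km/s.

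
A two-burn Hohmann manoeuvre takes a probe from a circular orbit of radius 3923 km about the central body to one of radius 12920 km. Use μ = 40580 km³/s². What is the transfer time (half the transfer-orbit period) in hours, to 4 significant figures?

Transfer-ellipse semi-major axis a_t = (r₁ + r₂)/2 = (3923 + 12920)/2 = 8421.5 km.
By Kepler's third law the transfer-orbit period is T = 2π√(a_t³/μ), so t = T/2 = 12053 s.
Converting: 12053 s ÷ 3600 s/hour = 3.348 hours.

t = 3.348 hours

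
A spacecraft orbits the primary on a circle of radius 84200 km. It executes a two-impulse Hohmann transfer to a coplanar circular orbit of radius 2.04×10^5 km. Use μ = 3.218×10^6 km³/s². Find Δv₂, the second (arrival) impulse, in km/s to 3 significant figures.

Semi-major axis of the transfer orbit: a_t = (84200 + 2.040×10^5)/2 = 1.441×10^5 km.
Circular speed at r = 2.040×10^5 km: v_c = √(μ/r) = 3.9717 km/s.
Transfer-orbit speed at the same r (vis-viva, a = a_t): v_t = √[μ(2/r − 1/a_t)] = 3.0360 km/s.
Δv₂ = |v_t − v_c| = |3.0360 − 3.9717| = 0.9357 km/s.

Δv₂ = 0.936 km/s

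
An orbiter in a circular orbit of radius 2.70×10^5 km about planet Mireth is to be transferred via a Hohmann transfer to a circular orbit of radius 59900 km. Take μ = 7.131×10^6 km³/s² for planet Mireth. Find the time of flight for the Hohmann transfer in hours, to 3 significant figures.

The Hohmann ellipse has a_t = (r₁ + r₂)/2 = 1.6495×10^5 km.
Transfer time t = π√(a_t³/μ) = π√((1.6495×10^5)³ / 7.131×10^6) = 78810 s.
Converting: 78810 s ÷ 3600 s/hour = 21.9 hours.

t = 21.9 hours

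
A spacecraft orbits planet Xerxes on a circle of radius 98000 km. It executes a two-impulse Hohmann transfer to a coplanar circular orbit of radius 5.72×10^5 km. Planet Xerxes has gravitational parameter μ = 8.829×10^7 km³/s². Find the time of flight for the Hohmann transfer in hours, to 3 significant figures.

t = 18.0 hours

Transfer-ellipse semi-major axis a_t = (r₁ + r₂)/2 = (98000 + 5.720×10^5)/2 = 3.350×10^5 km.
Transfer time t = π√(a_t³/μ) = π√((3.350×10^5)³ / 8.829×10^7) = 64830 s.
Converting: 64830 s ÷ 3600 s/hour = 18.0 hours.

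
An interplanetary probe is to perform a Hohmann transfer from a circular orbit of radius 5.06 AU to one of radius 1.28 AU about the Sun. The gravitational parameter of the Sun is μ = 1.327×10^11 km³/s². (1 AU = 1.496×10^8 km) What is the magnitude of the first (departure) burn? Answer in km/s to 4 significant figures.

Δv₁ = 4.827 km/s

In km: r₁ = 5.06 × 1.496×10^8 = 7.56976×10^8 km; r₂ = 1.28 × 1.496×10^8 = 1.91488×10^8 km.
Semi-major axis of the transfer orbit: a_t = (7.56976×10^8 + 1.91488×10^8)/2 = 4.74232×10^8 km.
On the circular orbit at r = 7.56976×10^8 km, v_c = √(μ/r) = 13.24 km/s.
Transfer-orbit speed at the same r (vis-viva, a = a_t): v_t = √[μ(2/r − 1/a_t)] = 8.413 km/s.
Δv₁ = |v_t − v_c| = |8.413 − 13.24| = 4.827 km/s.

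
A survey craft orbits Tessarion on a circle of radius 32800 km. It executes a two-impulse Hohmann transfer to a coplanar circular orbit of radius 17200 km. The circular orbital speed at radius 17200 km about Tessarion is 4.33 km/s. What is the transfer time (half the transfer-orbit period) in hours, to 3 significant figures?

t = 6.07 hours

From the circular-orbit relation v² = μ/r at r = 17200 km: μ = v²r = (4.33)² × 17200 = 3.22481×10^5 km³/s².
Transfer-ellipse semi-major axis a_t = (r₁ + r₂)/2 = (32800 + 17200)/2 = 25000 km.
Half the transfer-orbit period gives t = π√(a_t³/μ) = 21868 s.
Converting: 21868 s ÷ 3600 s/hour = 6.07 hours.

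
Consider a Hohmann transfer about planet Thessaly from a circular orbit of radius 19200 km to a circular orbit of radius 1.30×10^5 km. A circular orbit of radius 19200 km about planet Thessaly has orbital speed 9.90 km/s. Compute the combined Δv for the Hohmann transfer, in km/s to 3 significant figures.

From the circular-orbit relation v² = μ/r at r = 19200 km: μ = v²r = (9.90)² × 19200 = 1.88179×10^6 km³/s².
The Hohmann ellipse has a_t = (r₁ + r₂)/2 = 74600 km.
Circular speed at r₁: v₁ = √(μ/r₁) = √(1.88179×10^6/19200) = 9.9000 km/s.
On the transfer ellipse at r₁, vis-viva equation gives v_p = √[μ(2/r₁ − 1/a_t)] = 13.069 km/s.
First burn Δv₁ = |v_p − v₁| = 3.169 km/s.
Circular speed at r₂: v₂ = √(μ/r₂) = 3.8046 km/s.
Transfer-orbit speed at r₂: v_a = √[μ(2/r₂ − 1/a_t)] = 1.9302 km/s.
Second burn Δv₂ = |v₂ − v_a| = 1.874 km/s.
Total Δv = Δv₁ + Δv₂ = 5.043 km/s.

Δv = 5.04 km/s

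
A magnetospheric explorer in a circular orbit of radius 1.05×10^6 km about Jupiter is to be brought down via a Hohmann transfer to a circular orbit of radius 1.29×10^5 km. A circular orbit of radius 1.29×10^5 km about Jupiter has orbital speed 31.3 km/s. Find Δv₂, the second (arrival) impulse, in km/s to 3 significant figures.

Δv₂ = 10.5 km/s

From the circular-orbit relation v² = μ/r at r = 1.29×10^5 km: μ = v²r = (31.3)² × 1.29×10^5 = 1.26380×10^8 km³/s².
Semi-major axis of the transfer orbit: a_t = (1.050×10^6 + 1.290×10^5)/2 = 5.895×10^5 km.
Circular speed at r = 1.290×10^5 km: v_c = √(μ/r) = 31.30 km/s.
Transfer-orbit speed at the same r (vis-viva, a = a_t): v_t = √[μ(2/r − 1/a_t)] = 41.77 km/s.
Δv₂ = |v_t − v_c| = |41.77 − 31.30| = 10.47 km/s.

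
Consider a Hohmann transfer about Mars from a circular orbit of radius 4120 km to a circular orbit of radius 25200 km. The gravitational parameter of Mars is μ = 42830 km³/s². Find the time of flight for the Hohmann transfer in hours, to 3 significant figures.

The Hohmann ellipse has a_t = (r₁ + r₂)/2 = 14660 km.
Transfer time t = π√(a_t³/μ) = π√((14660)³ / 42830) = 26940 s.
Converting: 26940 s ÷ 3600 s/hour = 7.48 hours.

t = 7.48 hours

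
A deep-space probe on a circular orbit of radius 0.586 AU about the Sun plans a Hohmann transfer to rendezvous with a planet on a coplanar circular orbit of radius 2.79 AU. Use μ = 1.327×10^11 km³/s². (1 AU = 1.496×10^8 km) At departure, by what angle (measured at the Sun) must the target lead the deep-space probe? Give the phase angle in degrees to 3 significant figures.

In km: r₁ = 0.586 × 1.496×10^8 = 8.76656×10^7 km; r₂ = 2.79 × 1.496×10^8 = 4.17384×10^8 km.
Transfer-ellipse semi-major axis a_t = (r₁ + r₂)/2 = (8.76656×10^7 + 4.17384×10^8)/2 = 2.525248×10^8 km.
The half-period of the transfer ellipse is t = π√(a_t³/μ) = 3.46075×10^7 s.
Target angular speed ω₂ = √(μ/r₂³) = 4.27201×10^-8 rad/s.
Angle swept by the target during transfer: ω₂·t = 1.4784 rad = 84.71°.
The deep-space probe traverses 180° on the transfer ellipse, so the target must lead by 180° − 84.71° = 95.3°.

φ = 95.3°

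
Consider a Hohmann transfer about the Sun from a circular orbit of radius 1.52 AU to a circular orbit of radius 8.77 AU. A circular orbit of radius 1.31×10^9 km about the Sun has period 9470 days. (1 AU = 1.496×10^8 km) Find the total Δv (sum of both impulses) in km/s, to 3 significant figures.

From Kepler's third law T² = 4π²r³/μ at r = 1.31×10^9 km, T = 9470 days = 9470 × 86400 s = 8.18208×10^8 s: μ = 4π²r³/T² = 1.32570×10^11 km³/s².
In km: r₁ = 1.52 × 1.496×10^8 = 2.27392×10^8 km; r₂ = 8.77 × 1.496×10^8 = 1.311992×10^9 km.
The Hohmann ellipse has a_t = (r₁ + r₂)/2 = 7.69692×10^8 km.
Circular speed at r₁: v₁ = √(μ/r₁) = √(1.32570×10^11/2.27392×10^8) = 24.145 km/s.
On the transfer ellipse at r₁, vis-viva gives v_p = √[μ(2/r₁ − 1/a_t)] = 31.524 km/s.
First burn Δv₁ = |v_p − v₁| = 7.379 km/s.
At r₂, v₂ = √(μ/r₂) = 10.052 km/s.
Transfer-orbit speed at r₂: v_a = √[μ(2/r₂ − 1/a_t)] = 5.4637 km/s.
Second burn Δv₂ = |v₂ − v_a| = 4.588 km/s.
Total Δv = Δv₁ + Δv₂ = 11.97 km/s.

Δv = 12.0 km/s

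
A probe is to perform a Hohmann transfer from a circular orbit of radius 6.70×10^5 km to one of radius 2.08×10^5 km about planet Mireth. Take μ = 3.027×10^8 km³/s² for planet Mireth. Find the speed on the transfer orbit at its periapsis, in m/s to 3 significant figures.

Semi-major axis of the transfer orbit: a_t = (6.700×10^5 + 2.080×10^5)/2 = 4.390×10^5 km.
At periapsis, r = 2.080×10^5 km.
From the vis-viva equation, v = √[μ(2/r − 1/a_t)] = 47.13 km/s.

v = 47100 m/s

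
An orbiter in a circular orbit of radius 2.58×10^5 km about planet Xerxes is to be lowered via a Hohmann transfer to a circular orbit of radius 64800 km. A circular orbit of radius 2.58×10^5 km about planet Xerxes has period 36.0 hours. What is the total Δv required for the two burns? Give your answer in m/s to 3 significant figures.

Δv = 11200 m/s

From Kepler's third law T² = 4π²r³/μ at r = 2.58×10^5 km, T = 36.0 hours = 36.0 × 3600 s = 1.296×10^5 s: μ = 4π²r³/T² = 4.03654×10^7 km³/s².
Transfer-ellipse semi-major axis a_t = (r₁ + r₂)/2 = (2.580×10^5 + 64800)/2 = 1.614×10^5 km.
Circular speed at r₁: v₁ = √(μ/r₁) = √(4.03654×10^7/2.580×10^5) = 12.5082 km/s.
Transfer-orbit speed at r₁ (vis-viva equation): v_a = √[μ(2/r₁ − 1/a_t)] = 7.92557 km/s.
First burn Δv₁ = |v_a − v₁| = 4.583 km/s.
Circular speed at r₂: v₂ = √(μ/r₂) = 24.958 km/s.
Transfer-orbit speed at r₂: v_p = √[μ(2/r₂ − 1/a_t)] = 31.555 km/s.
Second burn Δv₂ = |v₂ − v_p| = 6.597 km/s.
Δv = Δv₁ + Δv₂ = 4.583 + 6.597 = 11.18 km/s.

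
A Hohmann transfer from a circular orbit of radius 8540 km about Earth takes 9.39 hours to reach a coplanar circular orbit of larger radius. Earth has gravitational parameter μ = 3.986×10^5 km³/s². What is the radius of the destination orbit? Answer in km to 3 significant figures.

Transfer time t = 9.39 hours = 33804 s, and t = π√(a_t³/μ).
So a_t = (μ t²/π²)^(1/3) = (3.986×10^5 × (33804)² / π²)^(1/3) = 35869 km.
Since a_t = (r₁ + r₂)/2, r₂ = 2a_t − r₁ = 2×35869 − 8540 = 63198 km.

r₂ = 63200 km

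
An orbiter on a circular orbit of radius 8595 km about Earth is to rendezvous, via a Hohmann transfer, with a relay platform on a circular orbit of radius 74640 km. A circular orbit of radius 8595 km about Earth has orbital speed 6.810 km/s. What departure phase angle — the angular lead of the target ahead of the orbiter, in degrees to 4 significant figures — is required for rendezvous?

From the circular-orbit relation v² = μ/r at r = 8595 km: μ = v²r = (6.810)² × 8595 = 3.98603×10^5 km³/s².
Semi-major axis of the transfer orbit: a_t = (8595 + 74640)/2 = 41617.5 km.
The half-period of the transfer ellipse is t = π√(a_t³/μ) = 42250 s.
The target's mean motion on its circular orbit is ω₂ = √(μ/r₂³) = 3.096×10^-5 rad/s.
Angle swept by the target during transfer: ω₂·t = 1.308 rad = 74.94°.
The orbiter traverses 180° on the transfer ellipse, so the target must lead by 180° − 74.94° = 105.1°.

φ = 105.1°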